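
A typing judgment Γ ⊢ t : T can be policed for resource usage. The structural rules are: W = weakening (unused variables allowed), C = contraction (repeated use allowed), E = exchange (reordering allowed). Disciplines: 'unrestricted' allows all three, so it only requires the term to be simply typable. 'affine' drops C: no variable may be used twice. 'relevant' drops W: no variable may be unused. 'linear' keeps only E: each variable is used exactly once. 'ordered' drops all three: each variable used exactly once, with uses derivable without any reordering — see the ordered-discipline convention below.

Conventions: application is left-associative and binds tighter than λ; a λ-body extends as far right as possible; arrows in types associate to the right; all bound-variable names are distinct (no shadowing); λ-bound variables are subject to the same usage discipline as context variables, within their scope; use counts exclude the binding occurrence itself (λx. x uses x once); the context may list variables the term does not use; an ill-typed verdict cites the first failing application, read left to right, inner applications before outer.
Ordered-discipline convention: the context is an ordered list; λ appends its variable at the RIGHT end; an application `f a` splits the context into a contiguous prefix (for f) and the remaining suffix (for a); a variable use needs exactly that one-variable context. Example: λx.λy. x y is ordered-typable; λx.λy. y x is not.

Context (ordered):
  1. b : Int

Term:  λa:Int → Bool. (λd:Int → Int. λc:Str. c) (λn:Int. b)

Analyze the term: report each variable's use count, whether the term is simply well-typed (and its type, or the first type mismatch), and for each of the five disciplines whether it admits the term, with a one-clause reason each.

counts: b=1, a (λ-bound)=0, d (λ-bound)=0, c (λ-bound)=1, n (λ-bound)=0
order of uses: c, b
typing: well-typed at (Int → Bool) → Str → Str
ordered: ✗ — a, d, n left unused
linear: ✗ — a, d, n left unused
affine: ✓ — b, a, d, c, n: no repeats, contraction unneeded
relevant: ✗ — a, d, n left unused
unrestricted: ✓ — well-typed at (Int → Bool) → Str → Str; no restrictions here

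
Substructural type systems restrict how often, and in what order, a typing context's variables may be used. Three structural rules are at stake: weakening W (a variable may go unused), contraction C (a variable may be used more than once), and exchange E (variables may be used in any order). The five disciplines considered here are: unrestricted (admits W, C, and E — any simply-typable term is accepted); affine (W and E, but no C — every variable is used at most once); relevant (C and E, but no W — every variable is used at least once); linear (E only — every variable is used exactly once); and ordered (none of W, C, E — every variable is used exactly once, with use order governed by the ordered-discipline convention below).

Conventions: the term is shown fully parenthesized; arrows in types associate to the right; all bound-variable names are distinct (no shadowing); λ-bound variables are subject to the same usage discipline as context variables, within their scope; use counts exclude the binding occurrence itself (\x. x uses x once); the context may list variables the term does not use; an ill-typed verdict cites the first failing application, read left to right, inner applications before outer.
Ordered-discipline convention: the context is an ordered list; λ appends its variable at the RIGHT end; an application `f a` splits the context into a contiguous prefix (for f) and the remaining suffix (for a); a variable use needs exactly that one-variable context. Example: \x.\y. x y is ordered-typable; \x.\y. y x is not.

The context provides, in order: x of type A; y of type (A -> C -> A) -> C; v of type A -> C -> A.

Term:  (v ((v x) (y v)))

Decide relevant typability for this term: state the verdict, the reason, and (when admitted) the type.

yes — every one of x, y, v appears; term : C -> A
usage: x=1, y=1, v=3
order of uses: v, v, x, y, v
typing: ✓ — C -> A
all disciplines: ordered ✗, linear ✗, affine ✗, relevant ✓, unrestricted ✓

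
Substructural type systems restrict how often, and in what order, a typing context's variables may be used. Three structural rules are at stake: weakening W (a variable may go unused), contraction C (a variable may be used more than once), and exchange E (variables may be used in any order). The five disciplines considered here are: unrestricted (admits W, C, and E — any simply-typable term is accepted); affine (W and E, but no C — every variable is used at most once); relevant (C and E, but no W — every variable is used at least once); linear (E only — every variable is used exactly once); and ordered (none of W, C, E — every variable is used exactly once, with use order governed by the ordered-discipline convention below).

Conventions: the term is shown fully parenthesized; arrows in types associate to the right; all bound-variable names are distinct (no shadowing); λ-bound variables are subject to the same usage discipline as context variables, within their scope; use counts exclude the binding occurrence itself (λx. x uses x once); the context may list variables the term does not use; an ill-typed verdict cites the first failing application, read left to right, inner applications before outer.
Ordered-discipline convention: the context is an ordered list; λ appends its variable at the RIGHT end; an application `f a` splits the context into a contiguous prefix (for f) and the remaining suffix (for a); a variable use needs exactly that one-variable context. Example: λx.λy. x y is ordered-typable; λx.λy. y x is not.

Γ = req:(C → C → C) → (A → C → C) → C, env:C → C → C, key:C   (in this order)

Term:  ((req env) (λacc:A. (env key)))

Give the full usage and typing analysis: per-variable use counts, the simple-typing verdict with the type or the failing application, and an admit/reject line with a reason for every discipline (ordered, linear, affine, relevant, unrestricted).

usage: req ×1; env ×2; key ×1; acc [bound] ×0
left-to-right use order: req, env, env, key
typing: ✓ — C
ordered: ✗, env ×2 used more than once (contraction); unused: acc — weakening required
linear: ✗, env ×2 used more than once (contraction); unused: acc — weakening required
affine: ✗, env ×2 used more than once (contraction)
relevant: ✗, unused: acc — weakening required
unrestricted: ✓, well-typed at C; no restrictions here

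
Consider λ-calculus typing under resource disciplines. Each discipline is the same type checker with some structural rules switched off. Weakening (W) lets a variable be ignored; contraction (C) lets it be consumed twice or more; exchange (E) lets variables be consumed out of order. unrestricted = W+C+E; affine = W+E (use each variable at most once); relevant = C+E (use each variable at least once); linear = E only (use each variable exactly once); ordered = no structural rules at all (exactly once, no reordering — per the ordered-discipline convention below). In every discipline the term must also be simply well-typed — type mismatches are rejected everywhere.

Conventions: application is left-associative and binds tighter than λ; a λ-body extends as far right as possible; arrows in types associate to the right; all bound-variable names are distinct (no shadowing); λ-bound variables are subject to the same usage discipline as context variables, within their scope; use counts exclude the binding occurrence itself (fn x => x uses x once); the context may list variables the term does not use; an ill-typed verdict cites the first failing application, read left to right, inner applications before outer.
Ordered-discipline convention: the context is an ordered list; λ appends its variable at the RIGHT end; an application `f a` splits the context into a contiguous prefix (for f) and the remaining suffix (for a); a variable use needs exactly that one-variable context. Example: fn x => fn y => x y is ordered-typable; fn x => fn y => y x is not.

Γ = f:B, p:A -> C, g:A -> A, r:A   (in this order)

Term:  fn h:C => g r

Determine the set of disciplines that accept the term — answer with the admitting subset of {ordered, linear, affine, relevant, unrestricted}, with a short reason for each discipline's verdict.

accepted by: affine, unrestricted
use counts: f ×0; p ×0; g ×1; r ×1; h (bound) ×0
order of uses: g, r
typing: ✓ — C -> A
ordered: ✗, unused: f, p, h — weakening required
linear: ✗, unused: f, p, h — weakening required
affine: ✓, no duplicate uses among f, p, g, r, h
relevant: ✗, unused: f, p, h — weakening required
unrestricted: ✓, type-checks (C -> A) and nothing is barred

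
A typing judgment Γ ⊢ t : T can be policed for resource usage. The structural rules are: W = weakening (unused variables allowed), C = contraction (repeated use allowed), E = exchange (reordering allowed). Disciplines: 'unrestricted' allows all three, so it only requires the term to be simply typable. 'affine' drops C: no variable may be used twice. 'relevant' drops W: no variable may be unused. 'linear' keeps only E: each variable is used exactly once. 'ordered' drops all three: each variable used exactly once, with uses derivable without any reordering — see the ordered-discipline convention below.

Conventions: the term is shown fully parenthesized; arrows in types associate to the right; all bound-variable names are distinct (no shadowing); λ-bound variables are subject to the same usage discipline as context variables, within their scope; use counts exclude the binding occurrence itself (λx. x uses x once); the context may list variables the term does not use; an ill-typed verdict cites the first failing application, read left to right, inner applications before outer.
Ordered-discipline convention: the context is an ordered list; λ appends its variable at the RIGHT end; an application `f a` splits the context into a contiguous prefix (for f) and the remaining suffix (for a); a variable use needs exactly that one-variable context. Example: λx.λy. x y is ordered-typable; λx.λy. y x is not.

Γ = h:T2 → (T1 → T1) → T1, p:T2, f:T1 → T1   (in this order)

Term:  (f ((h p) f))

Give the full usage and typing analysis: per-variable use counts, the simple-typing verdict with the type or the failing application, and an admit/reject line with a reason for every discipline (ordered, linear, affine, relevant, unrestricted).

usage: h ×1, p ×1, f ×2
uses in reading order: f, h, p, f
typing: the term checks, with type T1
ordered: ✗ — f ×2 used more than once (contraction)
linear: ✗ — f ×2 used more than once (contraction)
affine: ✗ — f ×2 used more than once (contraction)
relevant: ✓ — at least one use each (h, p, f)
unrestricted: ✓ — well-typed at T1; no restrictions here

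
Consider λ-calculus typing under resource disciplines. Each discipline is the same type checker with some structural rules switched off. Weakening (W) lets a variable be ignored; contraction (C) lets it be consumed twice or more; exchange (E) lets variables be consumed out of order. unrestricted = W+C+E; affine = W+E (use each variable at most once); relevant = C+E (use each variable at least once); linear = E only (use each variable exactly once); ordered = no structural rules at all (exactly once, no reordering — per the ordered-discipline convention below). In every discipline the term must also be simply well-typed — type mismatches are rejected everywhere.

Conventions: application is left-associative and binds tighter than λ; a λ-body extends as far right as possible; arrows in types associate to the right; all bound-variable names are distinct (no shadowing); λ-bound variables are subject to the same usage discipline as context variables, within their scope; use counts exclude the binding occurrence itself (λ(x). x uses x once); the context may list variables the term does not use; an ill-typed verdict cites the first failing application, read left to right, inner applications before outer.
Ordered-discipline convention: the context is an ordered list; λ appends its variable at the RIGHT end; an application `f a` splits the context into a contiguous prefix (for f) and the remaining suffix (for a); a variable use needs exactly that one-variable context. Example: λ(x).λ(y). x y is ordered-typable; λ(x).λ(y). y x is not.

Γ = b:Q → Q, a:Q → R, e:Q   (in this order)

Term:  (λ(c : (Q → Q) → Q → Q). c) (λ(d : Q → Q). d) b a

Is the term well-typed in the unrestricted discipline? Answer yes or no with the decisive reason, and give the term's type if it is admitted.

no — a type mismatch blocks all five
variable uses: b: 1×; a: 1×; e: 0×; c [bound]: 1×; d [bound]: 1×
use order (left to right): c, d, b, a
typing: ill-typed: an argument Q → R mismatches the expected Q
all disciplines: ordered ✗ | linear ✗ | affine ✗ | relevant ✗ | unrestricted ✗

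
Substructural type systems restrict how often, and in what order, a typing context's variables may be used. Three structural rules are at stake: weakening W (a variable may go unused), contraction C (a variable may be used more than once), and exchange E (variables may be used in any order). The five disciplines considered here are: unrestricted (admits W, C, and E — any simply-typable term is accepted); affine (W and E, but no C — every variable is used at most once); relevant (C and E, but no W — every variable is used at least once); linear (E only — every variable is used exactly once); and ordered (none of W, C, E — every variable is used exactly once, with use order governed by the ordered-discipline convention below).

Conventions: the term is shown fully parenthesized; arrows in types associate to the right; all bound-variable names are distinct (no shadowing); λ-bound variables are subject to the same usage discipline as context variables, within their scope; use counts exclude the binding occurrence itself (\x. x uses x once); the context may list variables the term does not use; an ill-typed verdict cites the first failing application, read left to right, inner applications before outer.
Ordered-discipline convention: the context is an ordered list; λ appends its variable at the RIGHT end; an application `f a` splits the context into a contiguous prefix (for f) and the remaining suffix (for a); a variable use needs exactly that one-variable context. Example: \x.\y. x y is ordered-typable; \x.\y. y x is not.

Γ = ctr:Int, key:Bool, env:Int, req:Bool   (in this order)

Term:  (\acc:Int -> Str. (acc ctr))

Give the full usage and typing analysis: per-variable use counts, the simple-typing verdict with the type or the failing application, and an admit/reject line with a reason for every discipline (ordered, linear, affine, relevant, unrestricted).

variable uses: ctr: 1×, key: 0×, env: 0×, req: 0×, acc (bound): 1×
left-to-right use order: acc, ctr
typing: the term checks, with type (Int -> Str) -> Str
ordered: ✗, key, env, req never used (weakening)
linear: ✗, key, env, req never used (weakening)
affine: ✓, no duplicate uses among ctr, key, env, req, acc
relevant: ✗, key, env, req never used (weakening)
unrestricted: ✓, typability at (Int -> Str) -> Str is all that's needed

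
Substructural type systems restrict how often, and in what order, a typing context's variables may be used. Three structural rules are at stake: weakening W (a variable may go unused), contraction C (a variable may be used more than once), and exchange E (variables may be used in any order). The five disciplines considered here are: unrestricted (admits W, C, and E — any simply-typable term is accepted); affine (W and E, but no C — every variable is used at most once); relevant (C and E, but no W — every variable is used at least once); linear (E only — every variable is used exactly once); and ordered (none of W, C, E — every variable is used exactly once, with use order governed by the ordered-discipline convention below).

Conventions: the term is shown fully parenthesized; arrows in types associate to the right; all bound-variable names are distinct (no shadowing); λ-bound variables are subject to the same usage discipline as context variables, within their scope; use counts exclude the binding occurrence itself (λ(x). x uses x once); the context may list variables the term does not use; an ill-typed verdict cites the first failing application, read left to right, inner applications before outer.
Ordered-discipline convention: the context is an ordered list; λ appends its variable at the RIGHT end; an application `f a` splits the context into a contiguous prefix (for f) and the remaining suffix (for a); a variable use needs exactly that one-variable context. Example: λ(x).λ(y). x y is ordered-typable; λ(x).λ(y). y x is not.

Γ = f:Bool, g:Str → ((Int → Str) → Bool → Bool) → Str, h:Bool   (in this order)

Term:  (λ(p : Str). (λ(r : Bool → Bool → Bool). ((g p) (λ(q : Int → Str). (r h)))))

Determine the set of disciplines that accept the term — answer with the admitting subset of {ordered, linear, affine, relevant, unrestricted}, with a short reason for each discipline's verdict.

admitted by: affine, unrestricted
use counts: f ×0; g ×1; h ×1; p (bound) ×1; r (bound) ×1; q (bound) ×0
order of uses: g, p, r, h
typing: the term checks, with type Str → (Bool → Bool → Bool) → Str
ordered: ✗ — f, q never used (weakening)
linear: ✗ — f, q never used (weakening)
affine: ✓ — at most one use each (f, g, h, p, r, q)
relevant: ✗ — f, q never used (weakening)
unrestricted: ✓ — simply typable at Str → (Bool → Bool → Bool) → Str; W, C, E all held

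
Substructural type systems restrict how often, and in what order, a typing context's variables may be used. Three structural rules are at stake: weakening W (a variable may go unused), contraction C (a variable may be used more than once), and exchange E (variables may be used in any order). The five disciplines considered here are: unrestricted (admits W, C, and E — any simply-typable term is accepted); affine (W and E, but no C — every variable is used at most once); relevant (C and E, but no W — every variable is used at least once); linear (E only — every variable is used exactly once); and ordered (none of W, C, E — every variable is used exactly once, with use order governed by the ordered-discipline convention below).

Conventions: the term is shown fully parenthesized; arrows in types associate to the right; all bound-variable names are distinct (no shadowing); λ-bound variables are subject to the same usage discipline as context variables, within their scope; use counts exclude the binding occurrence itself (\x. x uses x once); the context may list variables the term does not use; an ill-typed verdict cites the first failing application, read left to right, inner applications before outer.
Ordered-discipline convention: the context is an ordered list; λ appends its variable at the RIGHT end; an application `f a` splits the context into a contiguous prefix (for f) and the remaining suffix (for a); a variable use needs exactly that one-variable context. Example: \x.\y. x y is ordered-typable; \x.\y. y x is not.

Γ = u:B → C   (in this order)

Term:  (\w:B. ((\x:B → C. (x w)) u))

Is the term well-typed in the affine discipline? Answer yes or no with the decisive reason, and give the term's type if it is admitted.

yes — u, w, x: no repeats, contraction unneeded; term : B → C
variable uses: u=1, w (λ-bound)=1, x (λ-bound)=1
order of uses: x, w, u
typing: well-typed — term : B → C
all disciplines: ordered ✗ | linear ✓ | affine ✓ | relevant ✓ | unrestricted ✓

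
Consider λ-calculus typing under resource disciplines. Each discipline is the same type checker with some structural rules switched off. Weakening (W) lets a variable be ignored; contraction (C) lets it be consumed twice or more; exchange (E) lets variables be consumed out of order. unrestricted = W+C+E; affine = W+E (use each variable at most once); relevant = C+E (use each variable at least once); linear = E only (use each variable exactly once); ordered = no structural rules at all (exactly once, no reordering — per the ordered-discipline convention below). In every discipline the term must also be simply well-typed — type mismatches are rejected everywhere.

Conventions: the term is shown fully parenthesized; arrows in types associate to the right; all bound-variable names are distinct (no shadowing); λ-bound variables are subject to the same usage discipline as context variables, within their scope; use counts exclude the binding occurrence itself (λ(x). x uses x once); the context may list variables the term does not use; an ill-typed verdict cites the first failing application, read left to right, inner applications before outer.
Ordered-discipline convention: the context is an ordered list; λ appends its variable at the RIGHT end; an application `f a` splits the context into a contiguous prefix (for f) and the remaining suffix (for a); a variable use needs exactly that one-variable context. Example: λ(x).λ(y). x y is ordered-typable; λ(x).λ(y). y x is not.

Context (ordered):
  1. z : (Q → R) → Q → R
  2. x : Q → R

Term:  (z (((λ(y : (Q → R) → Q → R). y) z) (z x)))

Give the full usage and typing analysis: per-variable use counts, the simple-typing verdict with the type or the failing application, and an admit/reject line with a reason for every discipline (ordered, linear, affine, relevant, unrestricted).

usage: z: 3; x: 1; y (bound): 1
use order (left to right): z, y, z, z, x
typing: the term checks, with type Q → R
ordered: ✗, z ×3 used more than once (contraction)
linear: ✗, z ×3 used more than once (contraction)
affine: ✗, z ×3 used more than once (contraction)
relevant: ✓, none of z, x, y goes unused
unrestricted: ✓, simply typable at Q → R; W, C, E all held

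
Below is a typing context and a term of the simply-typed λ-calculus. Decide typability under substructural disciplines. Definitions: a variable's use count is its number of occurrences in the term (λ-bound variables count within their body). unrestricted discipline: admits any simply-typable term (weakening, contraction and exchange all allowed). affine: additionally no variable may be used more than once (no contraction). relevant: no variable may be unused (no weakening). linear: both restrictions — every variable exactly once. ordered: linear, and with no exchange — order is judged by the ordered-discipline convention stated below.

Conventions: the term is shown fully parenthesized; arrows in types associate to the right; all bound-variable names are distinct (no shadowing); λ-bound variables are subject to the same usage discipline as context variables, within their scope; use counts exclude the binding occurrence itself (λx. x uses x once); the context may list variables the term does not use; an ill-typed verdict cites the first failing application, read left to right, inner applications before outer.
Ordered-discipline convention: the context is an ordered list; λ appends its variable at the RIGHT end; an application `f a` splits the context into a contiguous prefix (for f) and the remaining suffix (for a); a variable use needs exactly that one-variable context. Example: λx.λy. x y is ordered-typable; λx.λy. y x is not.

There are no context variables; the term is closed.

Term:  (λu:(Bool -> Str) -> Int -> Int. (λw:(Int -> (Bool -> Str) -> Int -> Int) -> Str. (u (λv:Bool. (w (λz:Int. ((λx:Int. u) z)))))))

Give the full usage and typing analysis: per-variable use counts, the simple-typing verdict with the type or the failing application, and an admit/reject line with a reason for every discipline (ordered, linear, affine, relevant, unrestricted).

usage: u [bound] ×2; w [bound] ×1; v [bound] ×0; z [bound] ×1; x [bound] ×0
uses in reading order: u, w, u, z
typing: ✓ — ((Bool -> Str) -> Int -> Int) -> ((Int -> (Bool -> Str) -> Int -> Int) -> Str) -> Int -> Int
ordered: ✗ — repeated use of u ×2; v, x never used (weakening)
linear: ✗ — repeated use of u ×2; v, x never used (weakening)
affine: ✗ — repeated use of u ×2
relevant: ✗ — v, x never used (weakening)
unrestricted: ✓ — typability at ((Bool -> Str) -> Int -> Int) -> ((Int -> (Bool -> Str) -> Int -> Int) -> Str) -> Int -> Int is all that's needed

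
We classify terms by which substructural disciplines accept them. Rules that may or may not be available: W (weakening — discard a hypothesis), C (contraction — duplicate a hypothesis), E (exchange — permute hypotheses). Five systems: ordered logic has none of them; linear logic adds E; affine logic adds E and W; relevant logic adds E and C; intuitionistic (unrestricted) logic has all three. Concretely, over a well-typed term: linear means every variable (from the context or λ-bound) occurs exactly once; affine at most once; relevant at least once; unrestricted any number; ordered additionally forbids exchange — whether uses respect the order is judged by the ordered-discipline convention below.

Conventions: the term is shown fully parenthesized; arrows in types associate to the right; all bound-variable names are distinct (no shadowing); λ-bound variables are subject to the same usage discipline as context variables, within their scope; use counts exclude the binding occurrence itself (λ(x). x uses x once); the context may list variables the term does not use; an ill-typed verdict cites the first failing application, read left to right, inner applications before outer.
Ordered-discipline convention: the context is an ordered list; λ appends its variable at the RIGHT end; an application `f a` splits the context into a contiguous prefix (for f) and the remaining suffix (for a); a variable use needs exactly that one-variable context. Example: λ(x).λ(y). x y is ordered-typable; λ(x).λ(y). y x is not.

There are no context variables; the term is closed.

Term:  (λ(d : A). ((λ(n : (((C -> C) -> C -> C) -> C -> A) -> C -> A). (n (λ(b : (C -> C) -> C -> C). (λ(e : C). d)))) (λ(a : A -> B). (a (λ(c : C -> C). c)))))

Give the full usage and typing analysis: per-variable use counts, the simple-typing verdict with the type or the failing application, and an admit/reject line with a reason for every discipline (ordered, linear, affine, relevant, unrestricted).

variable uses: d (λ-bound) ×1, n (λ-bound) ×1, b (λ-bound) ×0, e (λ-bound) ×0, a (λ-bound) ×1, c (λ-bound) ×1
use order (left to right): n, d, a, c
typing: ill-typed: an application expects A but receives (C -> C) -> C -> C
ordered: ✗, not simply typable
linear: ✗, fails simple typing
affine: ✗, a type mismatch blocks all five
relevant: ✗, the type mismatch rejects it
unrestricted: ✗, not simply typable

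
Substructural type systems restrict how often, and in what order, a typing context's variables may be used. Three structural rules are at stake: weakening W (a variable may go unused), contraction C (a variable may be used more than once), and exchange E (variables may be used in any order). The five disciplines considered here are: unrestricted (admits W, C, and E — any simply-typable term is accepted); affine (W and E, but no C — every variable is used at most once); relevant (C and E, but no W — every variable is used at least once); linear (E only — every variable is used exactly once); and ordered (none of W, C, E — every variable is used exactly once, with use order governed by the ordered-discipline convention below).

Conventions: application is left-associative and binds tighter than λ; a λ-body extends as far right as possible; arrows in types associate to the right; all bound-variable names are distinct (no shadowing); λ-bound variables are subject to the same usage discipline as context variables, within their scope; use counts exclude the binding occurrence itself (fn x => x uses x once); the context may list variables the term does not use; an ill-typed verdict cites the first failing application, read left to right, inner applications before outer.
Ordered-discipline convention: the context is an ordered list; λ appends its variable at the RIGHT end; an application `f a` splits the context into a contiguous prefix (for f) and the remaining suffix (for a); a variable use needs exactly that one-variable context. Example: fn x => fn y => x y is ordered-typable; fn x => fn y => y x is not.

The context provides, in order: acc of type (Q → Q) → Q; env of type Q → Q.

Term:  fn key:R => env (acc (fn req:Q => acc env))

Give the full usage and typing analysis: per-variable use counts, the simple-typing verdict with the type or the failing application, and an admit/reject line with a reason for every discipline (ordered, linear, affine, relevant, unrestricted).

usage: acc=2, env=2, key [bound]=0, req [bound]=0
use order (left to right): env, acc, acc, env
typing: well-typed at R → Q
ordered: ✗, acc ×2, env ×2 used more than once (contraction); key, req left unused
linear: ✗, acc ×2, env ×2 used more than once (contraction); key, req left unused
affine: ✗, acc ×2, env ×2 used more than once (contraction)
relevant: ✗, key, req left unused
unrestricted: ✓, simply typable at R → Q; W, C, E all held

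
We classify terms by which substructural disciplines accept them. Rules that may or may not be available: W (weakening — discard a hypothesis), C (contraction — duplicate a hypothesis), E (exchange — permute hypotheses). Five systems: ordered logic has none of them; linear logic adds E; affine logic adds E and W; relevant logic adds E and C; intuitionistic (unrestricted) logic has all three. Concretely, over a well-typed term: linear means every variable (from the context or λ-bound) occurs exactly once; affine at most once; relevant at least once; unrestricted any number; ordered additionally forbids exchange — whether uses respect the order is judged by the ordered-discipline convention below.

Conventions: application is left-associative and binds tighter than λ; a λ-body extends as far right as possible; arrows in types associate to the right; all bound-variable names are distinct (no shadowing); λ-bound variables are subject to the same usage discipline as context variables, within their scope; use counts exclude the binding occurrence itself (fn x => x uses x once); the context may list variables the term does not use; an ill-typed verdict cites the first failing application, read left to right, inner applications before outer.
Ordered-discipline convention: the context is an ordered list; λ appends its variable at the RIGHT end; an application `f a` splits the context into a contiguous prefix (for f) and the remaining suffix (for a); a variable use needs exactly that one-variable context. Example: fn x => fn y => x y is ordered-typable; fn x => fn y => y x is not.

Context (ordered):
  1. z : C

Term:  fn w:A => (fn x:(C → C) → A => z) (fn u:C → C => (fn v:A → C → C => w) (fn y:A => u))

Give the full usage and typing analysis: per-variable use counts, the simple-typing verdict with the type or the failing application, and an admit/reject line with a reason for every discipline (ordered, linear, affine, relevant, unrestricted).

use counts: z: 1×; w (λ-bound): 1×; x (λ-bound): 0×; u (λ-bound): 1×; v (λ-bound): 0×; y (λ-bound): 0×
order of uses: z, w, u
typing: the term checks, with type A → C
ordered: ✗ — unused: x, v, y — weakening required
linear: ✗ — unused: x, v, y — weakening required
affine: ✓ — none of z, w, x, u, v, y used more than once
relevant: ✗ — unused: x, v, y — weakening required
unrestricted: ✓ — typability at A → C is all that's needed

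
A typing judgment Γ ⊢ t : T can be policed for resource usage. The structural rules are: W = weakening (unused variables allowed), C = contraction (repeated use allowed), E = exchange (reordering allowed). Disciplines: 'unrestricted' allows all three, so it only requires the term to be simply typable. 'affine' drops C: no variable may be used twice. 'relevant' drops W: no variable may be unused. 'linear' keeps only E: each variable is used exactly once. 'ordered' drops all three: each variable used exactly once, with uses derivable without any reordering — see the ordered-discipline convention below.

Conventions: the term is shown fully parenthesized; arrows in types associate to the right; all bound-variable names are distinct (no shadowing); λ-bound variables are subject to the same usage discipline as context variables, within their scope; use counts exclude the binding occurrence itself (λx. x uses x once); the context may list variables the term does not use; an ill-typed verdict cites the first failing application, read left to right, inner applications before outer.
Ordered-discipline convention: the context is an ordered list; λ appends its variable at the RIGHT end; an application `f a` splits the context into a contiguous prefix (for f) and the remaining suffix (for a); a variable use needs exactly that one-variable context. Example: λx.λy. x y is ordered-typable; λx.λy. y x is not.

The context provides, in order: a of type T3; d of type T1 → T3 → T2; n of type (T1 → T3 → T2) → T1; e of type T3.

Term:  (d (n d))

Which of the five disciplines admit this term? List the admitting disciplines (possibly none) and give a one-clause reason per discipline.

admitting disciplines: unrestricted
usage: a ×0; d ×2; n ×1; e ×0
uses in reading order: d, n, d
typing: ✓ — T3 → T2
ordered ✗ (repeated use of d ×2; unused: a, e — weakening required)
linear ✗ (repeated use of d ×2; unused: a, e — weakening required)
affine ✗ (repeated use of d ×2)
relevant ✗ (unused: a, e — weakening required)
unrestricted ✓ (typability at T3 → T2 is all that's needed)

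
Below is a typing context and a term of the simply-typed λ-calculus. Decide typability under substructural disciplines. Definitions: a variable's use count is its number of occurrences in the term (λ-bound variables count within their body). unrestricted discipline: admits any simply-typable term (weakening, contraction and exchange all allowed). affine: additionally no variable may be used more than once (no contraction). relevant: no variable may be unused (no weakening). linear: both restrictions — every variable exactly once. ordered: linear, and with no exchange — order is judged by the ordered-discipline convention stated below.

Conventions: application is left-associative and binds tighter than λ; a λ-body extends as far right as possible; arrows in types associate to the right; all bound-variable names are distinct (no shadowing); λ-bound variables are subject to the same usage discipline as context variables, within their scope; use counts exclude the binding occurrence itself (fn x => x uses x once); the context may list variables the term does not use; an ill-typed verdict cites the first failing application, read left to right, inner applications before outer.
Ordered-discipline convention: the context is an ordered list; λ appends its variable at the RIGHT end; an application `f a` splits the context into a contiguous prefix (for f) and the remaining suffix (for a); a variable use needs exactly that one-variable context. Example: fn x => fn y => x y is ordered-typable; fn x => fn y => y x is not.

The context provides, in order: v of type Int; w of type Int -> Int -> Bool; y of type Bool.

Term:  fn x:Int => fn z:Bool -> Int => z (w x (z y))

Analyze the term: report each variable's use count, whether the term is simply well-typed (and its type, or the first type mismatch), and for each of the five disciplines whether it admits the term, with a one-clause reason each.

usage: v=0; w=1; y=1; x (bound)=1; z (bound)=2
use order (left to right): z, w, x, z, y
typing: the term checks, with type Int -> (Bool -> Int) -> Int
ordered: ✗ — repeated use of z ×2; needs weakening: v unused
linear: ✗ — repeated use of z ×2; needs weakening: v unused
affine: ✗ — repeated use of z ×2
relevant: ✗ — needs weakening: v unused
unrestricted: ✓ — simply typable at Int -> (Bool -> Int) -> Int; W, C, E all held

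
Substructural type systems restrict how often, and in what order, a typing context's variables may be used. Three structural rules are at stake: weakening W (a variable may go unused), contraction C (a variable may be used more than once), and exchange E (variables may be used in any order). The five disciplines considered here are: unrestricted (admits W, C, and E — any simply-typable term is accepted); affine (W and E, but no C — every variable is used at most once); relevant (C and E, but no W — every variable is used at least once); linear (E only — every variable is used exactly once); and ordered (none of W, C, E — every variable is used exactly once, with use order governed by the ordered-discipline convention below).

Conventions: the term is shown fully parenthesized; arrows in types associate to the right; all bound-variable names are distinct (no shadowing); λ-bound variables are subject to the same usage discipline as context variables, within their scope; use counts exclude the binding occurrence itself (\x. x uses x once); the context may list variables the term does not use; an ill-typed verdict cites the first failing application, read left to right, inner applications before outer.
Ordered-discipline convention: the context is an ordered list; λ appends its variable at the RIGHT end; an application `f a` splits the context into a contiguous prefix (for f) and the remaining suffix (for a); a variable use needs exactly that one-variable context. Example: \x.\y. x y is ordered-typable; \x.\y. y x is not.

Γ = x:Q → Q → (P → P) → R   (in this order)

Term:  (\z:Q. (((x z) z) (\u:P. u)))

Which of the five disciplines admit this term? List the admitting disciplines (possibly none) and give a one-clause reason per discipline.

admitting disciplines: relevant, unrestricted
use counts: x=1; z [bound]=2; u [bound]=1
use order (left to right): x, z, z, u
typing: well-typed — term : Q → R
ordered ✗ (z ×2 used more than once (contraction))
linear ✗ (z ×2 used more than once (contraction))
affine ✗ (z ×2 used more than once (contraction))
relevant ✓ (none of x, z, u goes unused)
unrestricted ✓ (simply typable at Q → R; W, C, E all held)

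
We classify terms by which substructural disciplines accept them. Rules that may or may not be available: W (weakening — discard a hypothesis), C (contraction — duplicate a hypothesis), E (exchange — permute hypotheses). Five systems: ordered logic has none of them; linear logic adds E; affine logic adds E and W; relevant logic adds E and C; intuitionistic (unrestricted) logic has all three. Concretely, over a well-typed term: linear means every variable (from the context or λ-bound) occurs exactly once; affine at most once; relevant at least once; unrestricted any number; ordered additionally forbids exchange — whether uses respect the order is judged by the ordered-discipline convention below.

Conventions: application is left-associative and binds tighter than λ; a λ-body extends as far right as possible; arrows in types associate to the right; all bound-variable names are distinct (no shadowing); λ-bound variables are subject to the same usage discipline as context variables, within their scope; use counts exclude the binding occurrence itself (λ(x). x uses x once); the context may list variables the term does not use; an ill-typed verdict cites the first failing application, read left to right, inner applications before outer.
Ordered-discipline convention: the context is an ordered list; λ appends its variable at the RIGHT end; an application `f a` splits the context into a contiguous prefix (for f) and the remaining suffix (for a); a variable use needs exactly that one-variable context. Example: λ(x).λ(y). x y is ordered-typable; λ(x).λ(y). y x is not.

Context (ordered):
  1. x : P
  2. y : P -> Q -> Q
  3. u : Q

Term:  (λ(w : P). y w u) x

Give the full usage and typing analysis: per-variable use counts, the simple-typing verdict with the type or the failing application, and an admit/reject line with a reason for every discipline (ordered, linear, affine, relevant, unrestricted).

counts: x: 1; y: 1; u: 1; w (λ-bound): 1
uses in reading order: y, w, u, x
typing: ✓ — Q
ordered ✗ (use order y, w, u, x needs exchange)
linear ✓ (single use per variable (x, y, u, w))
affine ✓ (at most one use each (x, y, u, w))
relevant ✓ (none of x, y, u, w goes unused)
unrestricted ✓ (well-typed at Q; no restrictions here)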